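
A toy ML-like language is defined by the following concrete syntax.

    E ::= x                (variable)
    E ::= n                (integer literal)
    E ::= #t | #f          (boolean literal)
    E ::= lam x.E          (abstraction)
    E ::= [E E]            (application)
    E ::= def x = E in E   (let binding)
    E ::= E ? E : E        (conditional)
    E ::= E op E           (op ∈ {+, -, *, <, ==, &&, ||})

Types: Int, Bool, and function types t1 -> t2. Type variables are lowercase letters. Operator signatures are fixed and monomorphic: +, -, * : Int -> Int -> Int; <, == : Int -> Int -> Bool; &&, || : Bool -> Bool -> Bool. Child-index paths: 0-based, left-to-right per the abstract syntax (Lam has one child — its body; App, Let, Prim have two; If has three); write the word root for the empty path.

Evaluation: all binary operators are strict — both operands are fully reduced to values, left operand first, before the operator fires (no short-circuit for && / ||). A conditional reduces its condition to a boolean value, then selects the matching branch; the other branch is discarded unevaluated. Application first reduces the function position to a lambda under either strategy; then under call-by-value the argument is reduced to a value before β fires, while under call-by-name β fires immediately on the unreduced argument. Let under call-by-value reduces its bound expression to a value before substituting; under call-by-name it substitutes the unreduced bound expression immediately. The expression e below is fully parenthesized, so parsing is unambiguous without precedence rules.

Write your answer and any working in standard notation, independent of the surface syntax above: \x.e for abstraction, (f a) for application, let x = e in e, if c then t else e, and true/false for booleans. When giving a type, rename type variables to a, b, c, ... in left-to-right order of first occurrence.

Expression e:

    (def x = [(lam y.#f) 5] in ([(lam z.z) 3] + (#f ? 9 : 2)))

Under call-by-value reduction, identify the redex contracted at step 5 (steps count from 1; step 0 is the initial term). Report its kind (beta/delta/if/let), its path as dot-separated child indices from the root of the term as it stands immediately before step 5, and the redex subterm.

Answer: delta at root : (3 + 2)

Derivation:
step 0: (let x = ((\y.false) 5) in (((\z.z) 3) + (if false then 9 else 2)))
step 1: [beta@0] (let x = false in (((\z.z) 3) + (if false then 9 else 2)))
step 2: [let@root] (((\z.z) 3) + (if false then 9 else 2))
step 3: [beta@0] (3 + (if false then 9 else 2))
step 4: [if@1] (3 + 2)
step 5: [delta@root] 5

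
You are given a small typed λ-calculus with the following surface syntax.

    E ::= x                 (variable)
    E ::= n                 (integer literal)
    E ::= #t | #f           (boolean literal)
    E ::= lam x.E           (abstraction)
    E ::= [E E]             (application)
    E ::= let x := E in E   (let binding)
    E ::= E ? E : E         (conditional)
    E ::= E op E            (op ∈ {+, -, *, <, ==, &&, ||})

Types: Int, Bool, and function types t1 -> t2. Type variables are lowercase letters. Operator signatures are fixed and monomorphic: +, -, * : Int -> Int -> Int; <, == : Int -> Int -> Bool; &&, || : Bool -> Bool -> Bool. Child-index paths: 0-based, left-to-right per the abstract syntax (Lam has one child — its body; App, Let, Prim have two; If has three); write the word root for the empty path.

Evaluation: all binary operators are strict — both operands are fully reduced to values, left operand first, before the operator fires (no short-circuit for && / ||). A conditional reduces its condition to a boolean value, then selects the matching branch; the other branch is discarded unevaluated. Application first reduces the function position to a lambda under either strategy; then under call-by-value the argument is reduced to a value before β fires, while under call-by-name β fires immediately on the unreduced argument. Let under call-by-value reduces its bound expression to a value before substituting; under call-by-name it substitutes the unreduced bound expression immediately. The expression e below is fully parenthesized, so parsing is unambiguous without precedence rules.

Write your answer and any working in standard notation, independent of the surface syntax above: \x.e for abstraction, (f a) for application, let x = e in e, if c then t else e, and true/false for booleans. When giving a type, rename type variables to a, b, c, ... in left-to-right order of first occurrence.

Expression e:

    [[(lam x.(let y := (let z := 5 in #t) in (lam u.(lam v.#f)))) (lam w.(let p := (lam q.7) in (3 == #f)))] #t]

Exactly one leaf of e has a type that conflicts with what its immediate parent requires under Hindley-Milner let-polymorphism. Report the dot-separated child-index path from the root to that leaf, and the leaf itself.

Working:
let z : Int
let y : Bool
\v._ : c -> Bool
\u._ : b -> c -> Bool
\x._ : a -> b -> c -> Bool
\q._ : e -> Int
let p : forall. e -> Int
  unify Int ~ Int
  unify Bool ~ Int
  FAIL: mismatch Bool ~ Int

Answer: 0.1.0.1.1 : false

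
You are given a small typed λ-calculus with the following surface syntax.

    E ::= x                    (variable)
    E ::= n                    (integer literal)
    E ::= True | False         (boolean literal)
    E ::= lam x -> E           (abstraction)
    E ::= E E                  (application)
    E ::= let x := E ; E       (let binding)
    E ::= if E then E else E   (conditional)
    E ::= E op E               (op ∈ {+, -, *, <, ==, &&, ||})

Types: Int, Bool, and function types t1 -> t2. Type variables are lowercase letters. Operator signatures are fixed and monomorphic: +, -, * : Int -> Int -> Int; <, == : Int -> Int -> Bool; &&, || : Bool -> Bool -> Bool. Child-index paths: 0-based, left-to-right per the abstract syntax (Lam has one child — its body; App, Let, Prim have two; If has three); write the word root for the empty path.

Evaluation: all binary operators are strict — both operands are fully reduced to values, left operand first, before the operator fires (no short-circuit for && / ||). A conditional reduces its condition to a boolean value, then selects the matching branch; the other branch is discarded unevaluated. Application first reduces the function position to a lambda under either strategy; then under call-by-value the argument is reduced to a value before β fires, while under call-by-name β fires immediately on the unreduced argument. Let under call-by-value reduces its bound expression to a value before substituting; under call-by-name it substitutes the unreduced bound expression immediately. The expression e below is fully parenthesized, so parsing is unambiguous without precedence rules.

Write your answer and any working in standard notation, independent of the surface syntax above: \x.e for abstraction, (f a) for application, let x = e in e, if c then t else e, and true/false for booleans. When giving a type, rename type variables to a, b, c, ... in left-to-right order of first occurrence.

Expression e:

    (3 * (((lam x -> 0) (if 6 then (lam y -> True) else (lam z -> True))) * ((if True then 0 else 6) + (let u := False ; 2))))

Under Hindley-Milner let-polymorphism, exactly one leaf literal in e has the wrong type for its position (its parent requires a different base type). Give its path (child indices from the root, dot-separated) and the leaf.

Working:
  unify Int ~ Int
\x._ : a -> Int
  unify Int ~ Bool
  FAIL: mismatch Int ~ Bool

Answer: 1.0.1.0 : 6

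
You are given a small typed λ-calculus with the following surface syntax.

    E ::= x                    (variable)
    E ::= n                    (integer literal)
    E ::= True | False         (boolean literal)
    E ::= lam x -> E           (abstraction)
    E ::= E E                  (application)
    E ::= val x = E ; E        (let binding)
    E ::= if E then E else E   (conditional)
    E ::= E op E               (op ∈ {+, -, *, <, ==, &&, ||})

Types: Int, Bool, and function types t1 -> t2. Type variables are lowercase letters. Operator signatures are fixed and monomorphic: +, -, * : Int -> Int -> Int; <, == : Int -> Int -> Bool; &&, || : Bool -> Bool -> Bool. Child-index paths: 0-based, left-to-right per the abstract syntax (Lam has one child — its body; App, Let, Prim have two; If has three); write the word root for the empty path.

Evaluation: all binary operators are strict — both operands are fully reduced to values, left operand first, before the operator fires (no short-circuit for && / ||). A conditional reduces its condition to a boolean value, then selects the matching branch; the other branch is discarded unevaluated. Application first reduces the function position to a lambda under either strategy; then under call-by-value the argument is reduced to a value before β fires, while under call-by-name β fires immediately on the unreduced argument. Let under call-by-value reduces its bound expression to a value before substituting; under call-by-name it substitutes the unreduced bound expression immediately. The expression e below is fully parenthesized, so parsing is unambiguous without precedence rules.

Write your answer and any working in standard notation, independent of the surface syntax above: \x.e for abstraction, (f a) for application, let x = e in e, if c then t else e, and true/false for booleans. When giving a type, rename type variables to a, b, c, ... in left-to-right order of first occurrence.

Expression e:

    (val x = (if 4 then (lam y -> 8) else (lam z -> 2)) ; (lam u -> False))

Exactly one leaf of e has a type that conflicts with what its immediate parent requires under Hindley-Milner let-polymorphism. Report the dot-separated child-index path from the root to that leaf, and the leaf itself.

Trace:
  unify Int ~ Bool
  FAIL: mismatch Int ~ Bool

Answer: 0.0 : 4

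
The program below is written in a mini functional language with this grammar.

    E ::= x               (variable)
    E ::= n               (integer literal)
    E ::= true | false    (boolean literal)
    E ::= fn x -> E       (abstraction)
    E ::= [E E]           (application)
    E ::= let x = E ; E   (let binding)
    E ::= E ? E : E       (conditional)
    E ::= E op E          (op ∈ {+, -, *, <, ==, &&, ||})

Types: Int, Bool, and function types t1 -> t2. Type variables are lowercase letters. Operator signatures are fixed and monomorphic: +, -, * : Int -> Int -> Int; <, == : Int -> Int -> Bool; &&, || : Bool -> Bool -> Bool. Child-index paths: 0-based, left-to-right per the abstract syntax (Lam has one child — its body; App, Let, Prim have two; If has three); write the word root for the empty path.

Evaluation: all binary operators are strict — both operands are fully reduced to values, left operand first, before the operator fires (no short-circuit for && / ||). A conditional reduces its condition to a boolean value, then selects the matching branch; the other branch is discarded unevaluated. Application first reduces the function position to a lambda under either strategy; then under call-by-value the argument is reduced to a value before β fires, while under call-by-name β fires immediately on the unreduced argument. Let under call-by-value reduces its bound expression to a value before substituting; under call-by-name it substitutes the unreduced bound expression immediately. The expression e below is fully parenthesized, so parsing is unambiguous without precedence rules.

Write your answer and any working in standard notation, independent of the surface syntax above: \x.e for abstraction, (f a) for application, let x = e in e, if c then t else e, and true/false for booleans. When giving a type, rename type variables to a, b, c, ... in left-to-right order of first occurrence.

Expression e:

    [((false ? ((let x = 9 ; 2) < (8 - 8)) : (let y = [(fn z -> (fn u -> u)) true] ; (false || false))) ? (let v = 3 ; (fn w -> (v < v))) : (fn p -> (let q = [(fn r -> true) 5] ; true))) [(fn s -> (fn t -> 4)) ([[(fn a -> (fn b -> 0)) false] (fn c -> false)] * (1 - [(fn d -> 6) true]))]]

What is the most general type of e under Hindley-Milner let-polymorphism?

Trace:
  unify Bool ~ Bool
let x : Int
  unify Int ~ Int
  unify Int ~ Int
  unify Int ~ Int
  unify Int ~ Int
u : b
\u._ : b -> b
\z._ : a -> b -> b
  unify a -> b -> b ~ Bool -> c
  unify a ~ Bool
  unify b -> b ~ c
_ _ : b -> b
let y : forall. b -> b
  unify Bool ~ Bool
  unify Bool ~ Bool
  unify Bool ~ Bool
  unify Bool ~ Bool
let v : Int
v : Int
  unify Int ~ Int
v : Int
  unify Int ~ Int
\w._ : d -> Bool
\r._ : f -> Bool
  unify f -> Bool ~ Int -> g
  unify f ~ Int
  unify Bool ~ g
_ _ : Bool
let q : Bool
\p._ : e -> Bool
  unify d -> Bool ~ e -> Bool
  unify d ~ e
  unify Bool ~ Bool
\t._ : i -> Int
\s._ : h -> i -> Int
\b._ : k -> Int
\a._ : j -> k -> Int
  unify j -> k -> Int ~ Bool -> l
  unify j ~ Bool
  unify k -> Int ~ l
_ _ : k -> Int
\c._ : m -> Bool
  unify k -> Int ~ (m -> Bool) -> n
  unify k ~ m -> Bool
  unify Int ~ n
_ _ : Int
  unify Int ~ Int
  unify Int ~ Int
\d._ : o -> Int
  unify o -> Int ~ Bool -> p
  unify o ~ Bool
  unify Int ~ p
_ _ : Int
  unify Int ~ Int
  unify Int ~ Int
  unify h -> i -> Int ~ Int -> q
  unify h ~ Int
  unify i -> Int ~ q
_ _ : i -> Int
  unify e -> Bool ~ (i -> Int) -> r
  unify e ~ i -> Int
  unify Bool ~ r
_ _ : Bool

Answer: Bool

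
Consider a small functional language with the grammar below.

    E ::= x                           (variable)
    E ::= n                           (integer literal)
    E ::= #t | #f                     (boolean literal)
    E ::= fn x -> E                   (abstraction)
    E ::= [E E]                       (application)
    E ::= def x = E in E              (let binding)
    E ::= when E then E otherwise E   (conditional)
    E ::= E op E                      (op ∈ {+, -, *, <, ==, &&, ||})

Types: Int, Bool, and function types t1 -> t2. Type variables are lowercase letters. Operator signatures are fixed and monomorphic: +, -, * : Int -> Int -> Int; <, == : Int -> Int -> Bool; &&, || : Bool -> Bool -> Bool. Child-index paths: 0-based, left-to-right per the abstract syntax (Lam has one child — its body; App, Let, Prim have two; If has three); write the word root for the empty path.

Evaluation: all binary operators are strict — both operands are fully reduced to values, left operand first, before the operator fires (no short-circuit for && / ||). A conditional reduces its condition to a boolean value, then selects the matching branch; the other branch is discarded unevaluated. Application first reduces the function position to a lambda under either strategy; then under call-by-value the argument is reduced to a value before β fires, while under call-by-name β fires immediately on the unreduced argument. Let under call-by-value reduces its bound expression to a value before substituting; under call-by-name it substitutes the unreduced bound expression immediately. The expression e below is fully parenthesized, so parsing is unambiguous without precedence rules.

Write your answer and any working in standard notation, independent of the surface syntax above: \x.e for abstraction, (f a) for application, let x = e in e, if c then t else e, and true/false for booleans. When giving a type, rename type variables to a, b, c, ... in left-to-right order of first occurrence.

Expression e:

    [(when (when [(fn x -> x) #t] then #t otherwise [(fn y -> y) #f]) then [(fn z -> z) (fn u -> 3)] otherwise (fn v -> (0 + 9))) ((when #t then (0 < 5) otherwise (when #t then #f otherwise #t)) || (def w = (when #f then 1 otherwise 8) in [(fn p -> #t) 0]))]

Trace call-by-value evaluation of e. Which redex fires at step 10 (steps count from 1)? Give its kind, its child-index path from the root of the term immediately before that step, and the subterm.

Answer: delta at 1 : (true || true)

Working:
step 0: ((if (if ((\x.x) true) then true else ((\y.y) false)) then ((\z.z) (\u.3)) else (\v.(0 + 9))) ((if true then (0 < 5) else (if true then false else true)) || (let w = (if false then 1 else 8) in ((\p.true) 0))))
step 1: [beta@0.0.0] ((if (if true then true else ((\y.y) false)) then ((\z.z) (\u.3)) else (\v.(0 + 9))) ((if true then (0 < 5) else (if true then false else true)) || (let w = (if false then 1 else 8) in ((\p.true) 0))))
step 2: [if@0.0] ((if true then ((\z.z) (\u.3)) else (\v.(0 + 9))) ((if true then (0 < 5) else (if true then false else true)) || (let w = (if false then 1 else 8) in ((\p.true) 0))))
step 3: [if@0] (((\z.z) (\u.3)) ((if true then (0 < 5) else (if true then false else true)) || (let w = (if false then 1 else 8) in ((\p.true) 0))))
step 4: [beta@0] ((\u.3) ((if true then (0 < 5) else (if true then false else true)) || (let w = (if false then 1 else 8) in ((\p.true) 0))))
step 5: [if@1.0] ((\u.3) ((0 < 5) || (let w = (if false then 1 else 8) in ((\p.true) 0))))
step 6: [delta@1.0] ((\u.3) (true || (let w = (if false then 1 else 8) in ((\p.true) 0))))
step 7: [if@1.1.0] ((\u.3) (true || (let w = 8 in ((\p.true) 0))))
step 8: [let@1.1] ((\u.3) (true || ((\p.true) 0)))
step 9: [beta@1.1] ((\u.3) (true || true))
step 10: [delta@1] ((\u.3) true)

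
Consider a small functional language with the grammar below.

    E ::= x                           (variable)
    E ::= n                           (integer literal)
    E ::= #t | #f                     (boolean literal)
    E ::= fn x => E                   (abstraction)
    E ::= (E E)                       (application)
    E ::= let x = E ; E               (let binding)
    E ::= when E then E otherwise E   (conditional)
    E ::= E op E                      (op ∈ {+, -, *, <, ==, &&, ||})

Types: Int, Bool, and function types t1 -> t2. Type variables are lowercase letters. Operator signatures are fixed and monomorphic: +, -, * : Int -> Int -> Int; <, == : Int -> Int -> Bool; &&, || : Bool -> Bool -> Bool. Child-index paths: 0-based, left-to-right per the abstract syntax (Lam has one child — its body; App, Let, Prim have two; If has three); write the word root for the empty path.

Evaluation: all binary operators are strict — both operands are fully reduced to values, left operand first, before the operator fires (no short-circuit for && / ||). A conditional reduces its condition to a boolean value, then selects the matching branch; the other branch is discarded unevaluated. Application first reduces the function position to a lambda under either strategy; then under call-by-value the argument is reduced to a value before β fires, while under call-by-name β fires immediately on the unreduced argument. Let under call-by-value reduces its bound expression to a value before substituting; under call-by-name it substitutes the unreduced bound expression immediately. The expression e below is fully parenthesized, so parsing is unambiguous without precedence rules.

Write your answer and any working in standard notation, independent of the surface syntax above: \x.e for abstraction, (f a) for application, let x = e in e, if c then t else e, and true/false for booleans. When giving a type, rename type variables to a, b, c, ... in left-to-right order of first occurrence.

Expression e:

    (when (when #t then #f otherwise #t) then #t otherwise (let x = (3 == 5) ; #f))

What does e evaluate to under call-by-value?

Trace:
step 0: (if (if true then false else true) then true else (let x = (3 == 5) in false))
step 1: [if@0] (if false then true else (let x = (3 == 5) in false))
step 2: [if@root] (let x = (3 == 5) in false)
step 3: [delta@0] (let x = false in false)
step 4: [let@root] false

Answer: false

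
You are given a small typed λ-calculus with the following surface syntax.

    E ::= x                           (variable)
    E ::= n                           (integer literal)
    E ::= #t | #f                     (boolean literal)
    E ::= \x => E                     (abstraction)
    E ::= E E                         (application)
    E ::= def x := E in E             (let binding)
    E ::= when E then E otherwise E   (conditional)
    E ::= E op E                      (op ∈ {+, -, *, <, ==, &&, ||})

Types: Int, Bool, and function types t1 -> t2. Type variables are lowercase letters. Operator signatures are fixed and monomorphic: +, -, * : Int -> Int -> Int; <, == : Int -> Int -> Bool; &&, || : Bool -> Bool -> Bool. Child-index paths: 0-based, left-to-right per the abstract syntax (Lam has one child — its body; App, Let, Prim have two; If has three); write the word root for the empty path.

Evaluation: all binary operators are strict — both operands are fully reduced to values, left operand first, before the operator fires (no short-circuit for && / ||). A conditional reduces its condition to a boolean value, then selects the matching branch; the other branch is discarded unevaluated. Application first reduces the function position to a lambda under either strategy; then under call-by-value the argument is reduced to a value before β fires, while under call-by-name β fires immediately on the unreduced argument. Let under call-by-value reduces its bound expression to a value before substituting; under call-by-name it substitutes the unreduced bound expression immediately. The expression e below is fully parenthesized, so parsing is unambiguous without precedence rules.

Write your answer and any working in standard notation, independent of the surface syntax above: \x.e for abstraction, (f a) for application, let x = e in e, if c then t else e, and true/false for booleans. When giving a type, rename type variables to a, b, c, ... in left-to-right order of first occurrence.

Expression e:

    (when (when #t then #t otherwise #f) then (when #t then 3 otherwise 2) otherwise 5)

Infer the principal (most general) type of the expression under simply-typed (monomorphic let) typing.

Answer: Int

Working:
  unify Bool ~ Bool
  unify Bool ~ Bool
  unify Bool ~ Bool
  unify Bool ~ Bool
  unify Int ~ Int
  unify Int ~ Int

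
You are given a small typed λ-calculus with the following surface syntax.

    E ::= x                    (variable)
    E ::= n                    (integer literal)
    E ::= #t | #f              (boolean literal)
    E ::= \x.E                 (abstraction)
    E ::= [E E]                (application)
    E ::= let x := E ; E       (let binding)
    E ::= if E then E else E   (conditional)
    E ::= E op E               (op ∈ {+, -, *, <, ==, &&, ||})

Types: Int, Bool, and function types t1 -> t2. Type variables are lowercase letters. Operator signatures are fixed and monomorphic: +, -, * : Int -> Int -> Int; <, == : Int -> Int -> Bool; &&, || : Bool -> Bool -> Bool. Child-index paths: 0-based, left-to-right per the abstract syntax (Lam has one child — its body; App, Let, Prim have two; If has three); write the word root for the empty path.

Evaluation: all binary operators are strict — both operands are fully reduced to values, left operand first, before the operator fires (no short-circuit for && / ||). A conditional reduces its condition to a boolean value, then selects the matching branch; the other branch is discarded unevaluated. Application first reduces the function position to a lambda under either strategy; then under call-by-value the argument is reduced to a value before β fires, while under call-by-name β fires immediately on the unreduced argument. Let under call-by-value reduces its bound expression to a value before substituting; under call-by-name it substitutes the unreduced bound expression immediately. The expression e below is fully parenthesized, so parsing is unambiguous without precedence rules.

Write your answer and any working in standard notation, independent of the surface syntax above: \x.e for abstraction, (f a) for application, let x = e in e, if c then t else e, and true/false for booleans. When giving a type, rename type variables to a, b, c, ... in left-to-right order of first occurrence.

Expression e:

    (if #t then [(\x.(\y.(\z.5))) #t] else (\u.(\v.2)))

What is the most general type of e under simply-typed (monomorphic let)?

Answer: a -> b -> Int

Working:
  unify Bool ~ Bool
\z._ : c -> Int
\y._ : b -> c -> Int
\x._ : a -> b -> c -> Int
  unify a -> b -> c -> Int ~ Bool -> d
  unify a ~ Bool
  unify b -> c -> Int ~ d
_ _ : b -> c -> Int
\v._ : f -> Int
\u._ : e -> f -> Int
  unify b -> c -> Int ~ e -> f -> Int
  unify b ~ e
  unify c -> Int ~ f -> Int
  unify c ~ f
  unify Int ~ Int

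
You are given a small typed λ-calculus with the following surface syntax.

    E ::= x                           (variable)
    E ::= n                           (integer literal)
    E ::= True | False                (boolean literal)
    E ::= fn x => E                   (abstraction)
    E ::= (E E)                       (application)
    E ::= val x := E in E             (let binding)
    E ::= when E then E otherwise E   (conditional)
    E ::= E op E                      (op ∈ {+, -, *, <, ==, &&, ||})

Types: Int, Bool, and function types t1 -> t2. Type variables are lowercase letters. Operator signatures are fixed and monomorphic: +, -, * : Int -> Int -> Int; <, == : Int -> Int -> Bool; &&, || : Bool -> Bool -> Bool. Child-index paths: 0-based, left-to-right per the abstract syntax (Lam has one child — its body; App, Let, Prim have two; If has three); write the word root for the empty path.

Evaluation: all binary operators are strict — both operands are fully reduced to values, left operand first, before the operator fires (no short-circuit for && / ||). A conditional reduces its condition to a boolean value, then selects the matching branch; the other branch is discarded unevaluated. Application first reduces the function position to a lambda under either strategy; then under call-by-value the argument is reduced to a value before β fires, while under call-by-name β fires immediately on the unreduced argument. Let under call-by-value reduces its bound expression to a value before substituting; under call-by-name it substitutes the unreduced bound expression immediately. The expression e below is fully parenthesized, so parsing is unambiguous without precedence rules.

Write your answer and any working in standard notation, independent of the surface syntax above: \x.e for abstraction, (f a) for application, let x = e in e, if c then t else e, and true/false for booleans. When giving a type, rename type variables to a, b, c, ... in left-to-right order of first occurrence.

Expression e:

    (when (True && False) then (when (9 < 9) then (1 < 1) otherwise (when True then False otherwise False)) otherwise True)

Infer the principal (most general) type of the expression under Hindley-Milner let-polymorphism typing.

Derivation:
  unify Bool ~ Bool
  unify Bool ~ Bool
  unify Bool ~ Bool
  unify Int ~ Int
  unify Int ~ Int
  unify Bool ~ Bool
  unify Int ~ Int
  unify Int ~ Int
  unify Bool ~ Bool
  unify Bool ~ Bool
  unify Bool ~ Bool
  unify Bool ~ Bool

Answer: Bool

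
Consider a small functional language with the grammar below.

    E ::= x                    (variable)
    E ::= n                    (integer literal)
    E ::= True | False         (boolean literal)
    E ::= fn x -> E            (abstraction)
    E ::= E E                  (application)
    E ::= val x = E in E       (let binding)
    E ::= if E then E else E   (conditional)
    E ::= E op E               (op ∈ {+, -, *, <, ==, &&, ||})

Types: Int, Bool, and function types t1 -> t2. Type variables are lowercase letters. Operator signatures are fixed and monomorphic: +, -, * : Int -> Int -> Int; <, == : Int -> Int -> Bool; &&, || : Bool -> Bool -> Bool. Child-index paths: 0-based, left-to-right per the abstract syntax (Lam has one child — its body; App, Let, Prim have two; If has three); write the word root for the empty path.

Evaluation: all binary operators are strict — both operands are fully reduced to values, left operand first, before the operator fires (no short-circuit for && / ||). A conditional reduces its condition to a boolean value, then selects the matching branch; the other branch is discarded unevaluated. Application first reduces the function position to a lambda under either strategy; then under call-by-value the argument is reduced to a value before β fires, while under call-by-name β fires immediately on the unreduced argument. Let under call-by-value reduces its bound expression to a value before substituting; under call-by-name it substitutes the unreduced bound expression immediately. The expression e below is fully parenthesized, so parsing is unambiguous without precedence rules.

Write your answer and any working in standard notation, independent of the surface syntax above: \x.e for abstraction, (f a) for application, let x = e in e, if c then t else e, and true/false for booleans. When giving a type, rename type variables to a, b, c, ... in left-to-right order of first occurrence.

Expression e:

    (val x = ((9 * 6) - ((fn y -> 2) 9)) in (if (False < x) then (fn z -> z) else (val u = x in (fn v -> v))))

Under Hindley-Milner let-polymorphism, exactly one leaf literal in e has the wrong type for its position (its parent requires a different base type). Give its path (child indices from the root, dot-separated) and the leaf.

Trace:
  unify Int ~ Int
  unify Int ~ Int
  unify Int ~ Int
\y._ : a -> Int
  unify a -> Int ~ Int -> b
  unify a ~ Int
  unify Int ~ b
_ _ : Int
  unify Int ~ Int
let x : Int
  unify Bool ~ Int
  FAIL: mismatch Bool ~ Int

Answer: 1.0.0 : false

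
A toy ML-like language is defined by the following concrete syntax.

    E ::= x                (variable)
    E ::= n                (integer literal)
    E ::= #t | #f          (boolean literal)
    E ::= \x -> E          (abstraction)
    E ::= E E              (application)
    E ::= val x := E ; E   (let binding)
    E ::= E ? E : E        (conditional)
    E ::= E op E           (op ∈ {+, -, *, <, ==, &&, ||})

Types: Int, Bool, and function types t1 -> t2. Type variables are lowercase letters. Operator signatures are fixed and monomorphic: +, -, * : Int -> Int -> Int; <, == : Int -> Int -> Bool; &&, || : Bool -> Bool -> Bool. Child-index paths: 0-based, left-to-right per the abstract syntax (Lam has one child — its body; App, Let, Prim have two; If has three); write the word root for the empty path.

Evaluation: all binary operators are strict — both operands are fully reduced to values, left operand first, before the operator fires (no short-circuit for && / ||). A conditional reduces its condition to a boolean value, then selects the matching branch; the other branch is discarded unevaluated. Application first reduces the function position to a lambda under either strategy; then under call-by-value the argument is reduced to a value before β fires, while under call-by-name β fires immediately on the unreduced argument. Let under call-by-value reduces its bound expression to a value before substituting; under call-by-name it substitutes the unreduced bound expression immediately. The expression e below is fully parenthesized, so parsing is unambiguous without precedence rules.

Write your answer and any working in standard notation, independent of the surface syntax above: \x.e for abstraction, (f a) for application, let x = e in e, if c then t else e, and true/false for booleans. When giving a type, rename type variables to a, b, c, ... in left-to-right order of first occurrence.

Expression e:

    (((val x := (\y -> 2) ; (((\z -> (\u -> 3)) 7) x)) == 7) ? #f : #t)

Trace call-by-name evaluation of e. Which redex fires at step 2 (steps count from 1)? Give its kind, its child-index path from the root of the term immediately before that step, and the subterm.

Answer: beta at 0.0.0 : ((\z.(\u.3)) 7)

Trace:
step 0: (if ((let x = (\y.2) in (((\z.(\u.3)) 7) x)) == 7) then false else true)
step 1: [let@0.0] (if ((((\z.(\u.3)) 7) (\y.2)) == 7) then false else true)
step 2: [beta@0.0.0] (if (((\u.3) (\y.2)) == 7) then false else true)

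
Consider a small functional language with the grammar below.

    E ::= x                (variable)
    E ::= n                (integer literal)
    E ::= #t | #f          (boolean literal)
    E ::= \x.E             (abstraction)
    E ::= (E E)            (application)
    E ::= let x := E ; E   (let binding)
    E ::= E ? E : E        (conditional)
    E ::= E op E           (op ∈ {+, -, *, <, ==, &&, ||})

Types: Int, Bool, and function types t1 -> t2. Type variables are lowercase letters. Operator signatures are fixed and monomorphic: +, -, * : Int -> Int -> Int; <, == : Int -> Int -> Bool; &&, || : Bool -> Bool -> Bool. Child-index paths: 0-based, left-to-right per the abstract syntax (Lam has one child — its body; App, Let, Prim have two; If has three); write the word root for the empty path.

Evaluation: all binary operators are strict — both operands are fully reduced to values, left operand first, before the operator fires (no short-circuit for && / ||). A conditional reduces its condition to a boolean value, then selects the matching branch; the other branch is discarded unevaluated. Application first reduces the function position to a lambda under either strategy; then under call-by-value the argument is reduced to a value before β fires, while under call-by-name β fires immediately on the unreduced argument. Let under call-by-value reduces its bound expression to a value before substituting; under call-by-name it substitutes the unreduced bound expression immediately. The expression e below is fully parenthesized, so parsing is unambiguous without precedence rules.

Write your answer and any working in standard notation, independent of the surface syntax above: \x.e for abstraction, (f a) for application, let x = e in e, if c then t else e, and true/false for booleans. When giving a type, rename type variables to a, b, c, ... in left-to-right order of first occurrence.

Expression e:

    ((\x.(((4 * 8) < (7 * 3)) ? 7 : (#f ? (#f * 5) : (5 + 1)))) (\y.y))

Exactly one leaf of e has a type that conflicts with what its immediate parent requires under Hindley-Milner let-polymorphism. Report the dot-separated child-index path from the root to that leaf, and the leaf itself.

Derivation:
  unify Int ~ Int
  unify Int ~ Int
  unify Int ~ Int
  unify Int ~ Int
  unify Int ~ Int
  unify Int ~ Int
  unify Bool ~ Bool
  unify Bool ~ Bool
  unify Bool ~ Int
  FAIL: mismatch Bool ~ Int

Answer: 0.0.2.1.0 : false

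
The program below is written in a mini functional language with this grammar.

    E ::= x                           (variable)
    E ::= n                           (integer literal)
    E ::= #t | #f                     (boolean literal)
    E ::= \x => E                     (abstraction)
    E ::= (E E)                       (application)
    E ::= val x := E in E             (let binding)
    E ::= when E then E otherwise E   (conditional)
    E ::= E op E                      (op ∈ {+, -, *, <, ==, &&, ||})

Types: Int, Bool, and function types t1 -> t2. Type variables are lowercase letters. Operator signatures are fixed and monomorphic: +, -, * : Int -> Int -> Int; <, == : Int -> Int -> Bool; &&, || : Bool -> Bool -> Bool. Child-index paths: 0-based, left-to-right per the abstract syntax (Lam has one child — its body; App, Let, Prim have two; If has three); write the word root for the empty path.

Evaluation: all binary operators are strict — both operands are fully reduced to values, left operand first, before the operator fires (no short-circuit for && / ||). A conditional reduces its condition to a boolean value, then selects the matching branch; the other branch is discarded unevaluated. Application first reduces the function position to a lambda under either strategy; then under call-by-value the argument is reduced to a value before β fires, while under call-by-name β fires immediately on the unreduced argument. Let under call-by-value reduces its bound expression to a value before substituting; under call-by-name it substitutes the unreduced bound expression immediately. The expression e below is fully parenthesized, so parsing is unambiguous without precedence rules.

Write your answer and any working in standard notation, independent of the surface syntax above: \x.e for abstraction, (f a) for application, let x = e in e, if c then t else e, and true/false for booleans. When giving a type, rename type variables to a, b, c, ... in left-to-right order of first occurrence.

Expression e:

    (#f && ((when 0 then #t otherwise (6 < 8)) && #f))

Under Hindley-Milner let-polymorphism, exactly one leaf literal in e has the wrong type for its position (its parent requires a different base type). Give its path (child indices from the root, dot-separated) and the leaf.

Derivation:
  unify Bool ~ Bool
  unify Int ~ Bool
  FAIL: mismatch Int ~ Bool

Answer: 1.0.0 : 0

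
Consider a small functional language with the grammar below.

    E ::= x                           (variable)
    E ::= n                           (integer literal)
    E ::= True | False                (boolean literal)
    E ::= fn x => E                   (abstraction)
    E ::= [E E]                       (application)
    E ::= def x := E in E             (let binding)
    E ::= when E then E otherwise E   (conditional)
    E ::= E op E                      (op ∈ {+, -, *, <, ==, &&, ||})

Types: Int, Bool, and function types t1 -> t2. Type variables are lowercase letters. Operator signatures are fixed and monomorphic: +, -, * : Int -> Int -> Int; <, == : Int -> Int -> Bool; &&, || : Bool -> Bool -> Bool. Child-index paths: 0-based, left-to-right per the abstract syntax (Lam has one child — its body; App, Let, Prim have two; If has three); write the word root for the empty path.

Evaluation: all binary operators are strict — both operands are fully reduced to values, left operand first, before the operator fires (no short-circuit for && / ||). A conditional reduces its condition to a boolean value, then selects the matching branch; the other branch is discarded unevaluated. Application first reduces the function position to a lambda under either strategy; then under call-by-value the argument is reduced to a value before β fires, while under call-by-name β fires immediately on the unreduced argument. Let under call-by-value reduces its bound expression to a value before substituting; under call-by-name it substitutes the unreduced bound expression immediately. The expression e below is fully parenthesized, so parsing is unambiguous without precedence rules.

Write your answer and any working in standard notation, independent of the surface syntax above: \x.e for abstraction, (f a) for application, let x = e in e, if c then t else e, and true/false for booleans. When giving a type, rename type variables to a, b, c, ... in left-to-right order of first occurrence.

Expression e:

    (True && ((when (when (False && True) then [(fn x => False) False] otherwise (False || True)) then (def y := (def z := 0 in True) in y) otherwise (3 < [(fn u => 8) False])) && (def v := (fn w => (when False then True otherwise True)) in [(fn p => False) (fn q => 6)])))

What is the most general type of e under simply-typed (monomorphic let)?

Answer: Bool

Derivation:
  unify Bool ~ Bool
  unify Bool ~ Bool
  unify Bool ~ Bool
  unify Bool ~ Bool
\x._ : a -> Bool
  unify a -> Bool ~ Bool -> b
  unify a ~ Bool
  unify Bool ~ b
_ _ : Bool
  unify Bool ~ Bool
  unify Bool ~ Bool
  unify Bool ~ Bool
  unify Bool ~ Bool
let z : Int
let y : Bool
y : Bool
  unify Int ~ Int
\u._ : c -> Int
  unify c -> Int ~ Bool -> d
  unify c ~ Bool
  unify Int ~ d
_ _ : Int
  unify Int ~ Int
  unify Bool ~ Bool
  unify Bool ~ Bool
  unify Bool ~ Bool
  unify Bool ~ Bool
\w._ : e -> Bool
let v : e -> Bool
\p._ : f -> Bool
\q._ : g -> Int
  unify f -> Bool ~ (g -> Int) -> h
  unify f ~ g -> Int
  unify Bool ~ h
_ _ : Bool
  unify Bool ~ Bool
  unify Bool ~ Bool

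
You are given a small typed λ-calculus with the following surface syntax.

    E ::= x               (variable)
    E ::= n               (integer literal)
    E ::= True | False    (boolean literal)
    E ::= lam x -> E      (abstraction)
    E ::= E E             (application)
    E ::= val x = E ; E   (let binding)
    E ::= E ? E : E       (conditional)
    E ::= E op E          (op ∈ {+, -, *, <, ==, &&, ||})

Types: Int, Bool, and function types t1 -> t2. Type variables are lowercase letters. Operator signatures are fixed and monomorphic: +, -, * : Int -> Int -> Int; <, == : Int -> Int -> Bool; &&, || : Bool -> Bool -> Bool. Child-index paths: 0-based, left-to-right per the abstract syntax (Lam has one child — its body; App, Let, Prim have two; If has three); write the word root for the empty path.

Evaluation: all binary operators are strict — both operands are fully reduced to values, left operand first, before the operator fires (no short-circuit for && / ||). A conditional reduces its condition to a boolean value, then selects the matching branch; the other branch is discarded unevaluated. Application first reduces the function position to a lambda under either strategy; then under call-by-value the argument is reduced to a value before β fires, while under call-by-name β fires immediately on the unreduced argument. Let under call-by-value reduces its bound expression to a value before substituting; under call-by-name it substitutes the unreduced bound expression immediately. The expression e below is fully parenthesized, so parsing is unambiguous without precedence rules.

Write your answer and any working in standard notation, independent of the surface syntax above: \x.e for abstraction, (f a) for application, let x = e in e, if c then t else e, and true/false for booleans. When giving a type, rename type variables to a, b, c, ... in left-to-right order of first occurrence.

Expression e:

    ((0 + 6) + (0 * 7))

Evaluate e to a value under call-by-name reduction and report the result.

Trace:
step 0: ((0 + 6) + (0 * 7))
step 1: [delta@0] (6 + (0 * 7))
step 2: [delta@1] (6 + 0)
step 3: [delta@root] 6

Answer: 6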